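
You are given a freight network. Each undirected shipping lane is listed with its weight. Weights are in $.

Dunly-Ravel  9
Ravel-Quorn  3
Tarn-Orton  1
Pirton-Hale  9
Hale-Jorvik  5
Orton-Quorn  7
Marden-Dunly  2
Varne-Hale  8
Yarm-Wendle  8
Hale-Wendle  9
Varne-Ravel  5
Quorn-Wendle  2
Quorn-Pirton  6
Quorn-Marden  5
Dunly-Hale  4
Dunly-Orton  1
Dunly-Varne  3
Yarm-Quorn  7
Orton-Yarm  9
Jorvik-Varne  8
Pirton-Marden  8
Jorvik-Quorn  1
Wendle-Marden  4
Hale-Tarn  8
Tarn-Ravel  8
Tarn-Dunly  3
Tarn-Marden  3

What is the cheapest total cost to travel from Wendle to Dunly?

Candidate routes:
Wendle - Quorn - Marden - Dunly: 2+5+2 = 9
Wendle - Marden - Dunly: 4+2 = 6
The minimum is $6 via Wendle - Marden - Dunly.

$6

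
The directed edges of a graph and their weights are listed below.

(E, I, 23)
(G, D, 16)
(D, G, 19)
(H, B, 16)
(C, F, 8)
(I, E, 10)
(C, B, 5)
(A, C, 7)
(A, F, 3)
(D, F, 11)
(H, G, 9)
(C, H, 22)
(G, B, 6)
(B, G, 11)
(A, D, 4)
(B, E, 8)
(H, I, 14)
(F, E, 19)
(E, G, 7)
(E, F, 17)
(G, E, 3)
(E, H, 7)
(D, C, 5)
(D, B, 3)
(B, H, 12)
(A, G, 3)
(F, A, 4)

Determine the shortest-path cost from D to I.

Compare a few routes:
D → B → H → I: 3+12+14 = 29
D → B → E → H → I: 3+8+7+14 = 32
D → B → E → I: 3+8+23 = 34
Cheapest is D → B → H → I at 29.

29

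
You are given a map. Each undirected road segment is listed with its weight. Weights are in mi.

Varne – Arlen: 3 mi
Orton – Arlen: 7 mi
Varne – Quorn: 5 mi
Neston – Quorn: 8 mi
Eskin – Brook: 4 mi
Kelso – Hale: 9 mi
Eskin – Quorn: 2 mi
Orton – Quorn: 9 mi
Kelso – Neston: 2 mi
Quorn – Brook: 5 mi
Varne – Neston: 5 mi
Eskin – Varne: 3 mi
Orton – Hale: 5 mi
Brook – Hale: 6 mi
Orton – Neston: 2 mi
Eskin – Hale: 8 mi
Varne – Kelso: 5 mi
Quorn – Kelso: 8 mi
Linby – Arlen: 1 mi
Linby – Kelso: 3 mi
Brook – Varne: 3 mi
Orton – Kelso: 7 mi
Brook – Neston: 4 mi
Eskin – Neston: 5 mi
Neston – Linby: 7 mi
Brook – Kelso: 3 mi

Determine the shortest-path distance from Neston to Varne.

5 mi

Compare a few routes:
Neston - Kelso - Brook - Varne: 2+3+3 = 8
Neston - Varne: 5 = 5
Neston - Brook - Varne: 4+3 = 7
Neston - Kelso - Varne: 2+5 = 7
Cheapest is Neston - Varne at 5 mi.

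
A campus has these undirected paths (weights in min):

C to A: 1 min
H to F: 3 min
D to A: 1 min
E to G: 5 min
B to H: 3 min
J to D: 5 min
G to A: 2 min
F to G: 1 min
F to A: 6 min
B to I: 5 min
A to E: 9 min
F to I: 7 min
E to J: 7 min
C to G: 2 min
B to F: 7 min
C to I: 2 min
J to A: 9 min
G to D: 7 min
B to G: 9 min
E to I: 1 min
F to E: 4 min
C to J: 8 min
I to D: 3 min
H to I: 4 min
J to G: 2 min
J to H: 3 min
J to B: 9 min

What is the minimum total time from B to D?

Compare a few routes:
B → I → C → A → D: 5+2+1+1 = 9
B → I → D: 5+3 = 8
B → H → F → G → A → D: 3+3+1+2+1 = 10
Cheapest is B → I → D at 8 min.

8 min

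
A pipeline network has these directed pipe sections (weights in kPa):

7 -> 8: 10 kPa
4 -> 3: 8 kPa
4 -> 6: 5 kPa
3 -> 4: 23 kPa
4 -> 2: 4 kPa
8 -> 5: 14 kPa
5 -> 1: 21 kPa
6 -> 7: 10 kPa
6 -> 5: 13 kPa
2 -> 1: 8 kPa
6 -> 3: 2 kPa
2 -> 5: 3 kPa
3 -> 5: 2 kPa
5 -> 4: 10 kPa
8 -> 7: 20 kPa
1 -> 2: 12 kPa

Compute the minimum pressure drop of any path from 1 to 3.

Compare a few routes:
1–2–5–4–6–3: 12+3+10+5+2 = 32
1–2–5–4–3: 12+3+10+8 = 33
The minimum is 32 kPa via 1–2–5–4–6–3.

32 kPa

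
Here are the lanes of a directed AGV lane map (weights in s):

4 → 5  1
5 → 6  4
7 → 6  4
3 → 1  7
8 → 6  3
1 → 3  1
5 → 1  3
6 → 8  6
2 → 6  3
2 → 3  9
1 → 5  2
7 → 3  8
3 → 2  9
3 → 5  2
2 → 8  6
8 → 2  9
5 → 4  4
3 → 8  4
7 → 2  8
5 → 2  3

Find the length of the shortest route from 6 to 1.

Shortest distances from 6:
6: 0
8: 6  (via 6)
2: 15  (via 8)
3: 24  (via 2)
5: 26  (via 3)
1: 29  (via 5)
Shortest route: 6–8–2–3–5–1 = 29 s.

29 s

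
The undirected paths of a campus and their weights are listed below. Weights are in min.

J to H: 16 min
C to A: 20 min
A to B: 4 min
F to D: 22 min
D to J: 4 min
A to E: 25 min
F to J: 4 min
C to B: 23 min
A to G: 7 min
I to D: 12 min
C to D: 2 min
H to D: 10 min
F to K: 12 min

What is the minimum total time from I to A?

34 min

Shortest distances from I:
I: 0
D: 12  (via I)
C: 14  (via D)
J: 16  (via D)
F: 20  (via J)
H: 22  (via D)
K: 32  (via F)
A: 34  (via C)
Shortest route: I → D → C → A = 34 min.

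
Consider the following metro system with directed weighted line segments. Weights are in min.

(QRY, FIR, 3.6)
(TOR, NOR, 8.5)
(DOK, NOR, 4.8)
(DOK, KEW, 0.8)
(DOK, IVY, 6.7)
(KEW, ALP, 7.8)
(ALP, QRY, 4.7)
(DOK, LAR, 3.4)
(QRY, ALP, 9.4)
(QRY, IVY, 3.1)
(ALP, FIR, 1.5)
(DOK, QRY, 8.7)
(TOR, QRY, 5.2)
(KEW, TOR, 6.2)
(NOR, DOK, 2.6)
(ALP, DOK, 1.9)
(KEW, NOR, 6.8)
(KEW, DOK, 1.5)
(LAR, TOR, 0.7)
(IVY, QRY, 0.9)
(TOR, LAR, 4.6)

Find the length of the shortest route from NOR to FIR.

Enumerating some paths:
NOR → DOK → KEW → ALP → FIR: 2.6+0.8+7.8+1.5 = 12.7
NOR → DOK → IVY → QRY → FIR: 2.6+6.7+0.9+3.6 = 13.8
NOR → DOK → LAR → TOR → QRY → FIR: 2.6+3.4+0.7+5.2+3.6 = 15.5
NOR → DOK → QRY → FIR: 2.6+8.7+3.6 = 14.9
Cheapest is NOR → DOK → KEW → ALP → FIR at 12.7 min.

12.7 min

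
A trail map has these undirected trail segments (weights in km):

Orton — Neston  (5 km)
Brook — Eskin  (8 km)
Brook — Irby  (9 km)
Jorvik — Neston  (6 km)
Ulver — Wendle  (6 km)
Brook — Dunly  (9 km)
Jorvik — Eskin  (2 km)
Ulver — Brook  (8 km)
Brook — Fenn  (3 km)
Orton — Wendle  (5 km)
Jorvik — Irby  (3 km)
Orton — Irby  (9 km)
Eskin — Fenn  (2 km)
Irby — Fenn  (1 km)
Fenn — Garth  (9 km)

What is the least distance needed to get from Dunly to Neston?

Running Dijkstra from Dunly:
Dunly: 0
Brook: 9  (via Dunly)
Fenn: 12  (via Brook)
Irby: 13  (via Fenn)
Eskin: 14  (via Fenn)
Jorvik: 16  (via Irby)
Ulver: 17  (via Brook)
Garth: 21  (via Fenn)
Neston: 22  (via Jorvik)
Shortest route: Dunly → Brook → Fenn → Irby → Jorvik → Neston = 22 km.

22 km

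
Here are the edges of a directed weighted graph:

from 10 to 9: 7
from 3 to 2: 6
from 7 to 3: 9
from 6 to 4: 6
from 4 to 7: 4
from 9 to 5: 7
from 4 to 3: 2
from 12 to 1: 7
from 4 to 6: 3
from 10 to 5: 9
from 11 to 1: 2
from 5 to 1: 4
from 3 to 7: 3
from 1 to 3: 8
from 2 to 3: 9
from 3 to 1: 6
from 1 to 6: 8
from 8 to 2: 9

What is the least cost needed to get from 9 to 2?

Shortest distances from 9:
9: 0
5: 7  (via 9)
1: 11  (via 5)
3: 19  (via 1)
6: 19  (via 1)
7: 22  (via 3)
2: 25  (via 3)
Shortest route: 9 → 5 → 1 → 3 → 2 = 25.

25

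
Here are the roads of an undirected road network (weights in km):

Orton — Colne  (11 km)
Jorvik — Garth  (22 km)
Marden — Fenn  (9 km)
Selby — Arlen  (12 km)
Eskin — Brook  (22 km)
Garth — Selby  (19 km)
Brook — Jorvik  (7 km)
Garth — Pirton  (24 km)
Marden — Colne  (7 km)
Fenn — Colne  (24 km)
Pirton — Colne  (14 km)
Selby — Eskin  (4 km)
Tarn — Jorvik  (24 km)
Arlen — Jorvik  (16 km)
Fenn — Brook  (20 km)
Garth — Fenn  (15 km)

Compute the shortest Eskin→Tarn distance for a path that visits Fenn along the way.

Best Eskin to Fenn: Eskin–Selby–Garth–Fenn costing 38
Best Fenn to Tarn: Fenn–Brook–Jorvik–Tarn costing 51
Total via Fenn: 38 + 51 = 89 km.

89 km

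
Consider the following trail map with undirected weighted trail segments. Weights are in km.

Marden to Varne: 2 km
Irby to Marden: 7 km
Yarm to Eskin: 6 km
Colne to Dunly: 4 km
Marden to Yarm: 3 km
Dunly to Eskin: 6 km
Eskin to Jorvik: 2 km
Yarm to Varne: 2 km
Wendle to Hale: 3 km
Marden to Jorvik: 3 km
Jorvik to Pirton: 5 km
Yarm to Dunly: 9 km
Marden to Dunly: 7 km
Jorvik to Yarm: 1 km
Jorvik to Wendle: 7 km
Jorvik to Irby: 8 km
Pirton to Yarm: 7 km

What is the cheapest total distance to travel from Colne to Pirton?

Candidate routes:
Colne → Dunly → Eskin → Jorvik → Pirton: 4+6+2+5 = 17
Colne → Dunly → Yarm → Jorvik → Pirton: 4+9+1+5 = 19
The minimum is 17 km via Colne → Dunly → Eskin → Jorvik → Pirton.

17 km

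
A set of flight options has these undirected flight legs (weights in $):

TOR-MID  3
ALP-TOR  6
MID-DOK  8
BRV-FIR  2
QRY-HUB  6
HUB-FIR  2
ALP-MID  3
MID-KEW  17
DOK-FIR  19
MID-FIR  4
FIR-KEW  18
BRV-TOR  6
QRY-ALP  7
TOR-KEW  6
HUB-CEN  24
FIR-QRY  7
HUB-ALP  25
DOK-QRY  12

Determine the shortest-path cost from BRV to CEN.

$28

Enumerating some paths:
BRV → FIR → HUB → CEN: 2+2+24 = 28
BRV → TOR → ALP → MID → FIR → HUB → CEN: 6+6+3+4+2+24 = 45
BRV → FIR → QRY → HUB → CEN: 2+7+6+24 = 39
BRV → TOR → MID → FIR → HUB → CEN: 6+3+4+2+24 = 39
Cheapest is BRV → FIR → HUB → CEN at $28.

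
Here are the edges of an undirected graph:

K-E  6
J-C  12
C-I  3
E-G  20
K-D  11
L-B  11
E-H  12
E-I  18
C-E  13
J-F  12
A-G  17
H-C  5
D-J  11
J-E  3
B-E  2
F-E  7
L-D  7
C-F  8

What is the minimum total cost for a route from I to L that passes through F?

Shortest I→F: I–C–F = 11
Shortest F→L: F–E–B–L = 20
Total via F: 11 + 20 = 31.

31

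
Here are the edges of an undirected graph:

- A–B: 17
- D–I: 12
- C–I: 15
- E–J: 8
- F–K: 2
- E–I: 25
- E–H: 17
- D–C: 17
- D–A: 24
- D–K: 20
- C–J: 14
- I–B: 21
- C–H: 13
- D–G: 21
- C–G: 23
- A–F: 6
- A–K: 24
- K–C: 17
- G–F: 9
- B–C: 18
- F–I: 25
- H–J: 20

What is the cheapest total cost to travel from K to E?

39

Compare a few routes:
K → F → I → E: 2+25+25 = 52
K → C → H → E: 17+13+17 = 47
K → C → J → E: 17+14+8 = 39
K → F → G → C → J → E: 2+9+23+14+8 = 56
Cheapest is K → C → J → E at 39.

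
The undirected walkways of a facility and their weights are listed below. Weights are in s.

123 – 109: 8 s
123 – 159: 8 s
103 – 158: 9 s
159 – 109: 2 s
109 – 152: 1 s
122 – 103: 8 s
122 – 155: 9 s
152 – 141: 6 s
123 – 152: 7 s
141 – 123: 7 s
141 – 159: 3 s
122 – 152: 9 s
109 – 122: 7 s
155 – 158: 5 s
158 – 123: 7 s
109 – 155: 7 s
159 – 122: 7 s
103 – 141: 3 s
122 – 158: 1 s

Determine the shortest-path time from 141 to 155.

Enumerating some paths:
141 → 152 → 109 → 155: 6+1+7 = 14
141 → 159 → 109 → 155: 3+2+7 = 12
141 → 159 → 122 → 158 → 155: 3+7+1+5 = 16
141 → 103 → 122 → 158 → 155: 3+8+1+5 = 17
The minimum is 12 s via 141 → 159 → 109 → 155.

12 s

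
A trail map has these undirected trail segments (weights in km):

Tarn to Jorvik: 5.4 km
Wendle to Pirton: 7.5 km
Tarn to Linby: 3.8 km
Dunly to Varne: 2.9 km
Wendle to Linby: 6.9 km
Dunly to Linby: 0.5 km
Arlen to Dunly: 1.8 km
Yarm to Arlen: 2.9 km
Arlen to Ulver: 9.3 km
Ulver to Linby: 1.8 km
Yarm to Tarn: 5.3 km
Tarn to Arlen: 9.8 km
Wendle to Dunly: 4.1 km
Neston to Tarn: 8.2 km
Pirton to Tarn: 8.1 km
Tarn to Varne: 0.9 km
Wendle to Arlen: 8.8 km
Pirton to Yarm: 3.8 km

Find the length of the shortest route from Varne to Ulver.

Running Dijkstra from Varne:
Varne: 0
Tarn: 0.9  (via Varne)
Dunly: 2.9  (via Varne)
Linby: 3.4  (via Dunly)
Arlen: 4.7  (via Dunly)
Ulver: 5.2  (via Linby)
Shortest route: Varne–Dunly–Linby–Ulver = 5.2 km.

5.2 km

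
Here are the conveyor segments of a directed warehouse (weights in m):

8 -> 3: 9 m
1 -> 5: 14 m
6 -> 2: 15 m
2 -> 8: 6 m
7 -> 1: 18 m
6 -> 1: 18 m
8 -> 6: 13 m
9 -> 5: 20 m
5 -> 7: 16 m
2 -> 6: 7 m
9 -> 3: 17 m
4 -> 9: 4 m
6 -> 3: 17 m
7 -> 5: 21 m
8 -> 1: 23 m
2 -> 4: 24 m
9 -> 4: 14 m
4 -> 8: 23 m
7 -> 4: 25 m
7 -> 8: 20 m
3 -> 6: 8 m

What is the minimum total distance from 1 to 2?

Candidate routes:
1 - 5 - 7 - 4 - 9 - 3 - 6 - 2: 14+16+25+4+17+8+15 = 99
1 - 5 - 7 - 8 - 6 - 2: 14+16+20+13+15 = 78
1 - 5 - 7 - 8 - 3 - 6 - 2: 14+16+20+9+8+15 = 82
Cheapest is 1 - 5 - 7 - 8 - 6 - 2 at 78 m.

78 m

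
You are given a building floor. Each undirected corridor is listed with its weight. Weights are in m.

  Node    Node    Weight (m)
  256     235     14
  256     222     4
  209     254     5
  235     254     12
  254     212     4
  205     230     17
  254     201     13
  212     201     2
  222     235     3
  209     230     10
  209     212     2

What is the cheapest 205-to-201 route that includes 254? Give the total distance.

Best 205 to 254: 205 → 230 → 209 → 254 costing 32
Shortest 254→201: 254 → 212 → 201 = 6
Total via 254: 32 + 6 = 38 m.

38 m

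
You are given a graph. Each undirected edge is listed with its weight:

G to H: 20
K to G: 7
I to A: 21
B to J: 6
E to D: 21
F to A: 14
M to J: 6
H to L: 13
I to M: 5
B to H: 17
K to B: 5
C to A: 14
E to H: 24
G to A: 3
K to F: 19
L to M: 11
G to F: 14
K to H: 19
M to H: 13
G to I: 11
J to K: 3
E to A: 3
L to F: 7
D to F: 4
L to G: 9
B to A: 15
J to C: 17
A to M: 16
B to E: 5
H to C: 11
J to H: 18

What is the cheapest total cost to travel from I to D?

Settle nodes by increasing distance from I:
I: 0
M: 5  (via I)
G: 11  (via I)
J: 11  (via M)
A: 14  (via G)
K: 14  (via J)
L: 16  (via M)
B: 17  (via J)
E: 17  (via A)
H: 18  (via M)
F: 23  (via L)
D: 27  (via F)
Shortest route: I–M–L–F–D = 27.

27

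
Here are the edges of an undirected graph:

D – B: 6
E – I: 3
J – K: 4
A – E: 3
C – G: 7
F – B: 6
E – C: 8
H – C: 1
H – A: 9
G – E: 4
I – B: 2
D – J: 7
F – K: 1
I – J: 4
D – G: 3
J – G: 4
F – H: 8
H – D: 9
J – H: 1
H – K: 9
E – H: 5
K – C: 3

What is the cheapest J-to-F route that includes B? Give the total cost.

Best J to B: J–I–B costing 6
Best B to F: B–F costing 6
Total via B: 6 + 6 = 12.

12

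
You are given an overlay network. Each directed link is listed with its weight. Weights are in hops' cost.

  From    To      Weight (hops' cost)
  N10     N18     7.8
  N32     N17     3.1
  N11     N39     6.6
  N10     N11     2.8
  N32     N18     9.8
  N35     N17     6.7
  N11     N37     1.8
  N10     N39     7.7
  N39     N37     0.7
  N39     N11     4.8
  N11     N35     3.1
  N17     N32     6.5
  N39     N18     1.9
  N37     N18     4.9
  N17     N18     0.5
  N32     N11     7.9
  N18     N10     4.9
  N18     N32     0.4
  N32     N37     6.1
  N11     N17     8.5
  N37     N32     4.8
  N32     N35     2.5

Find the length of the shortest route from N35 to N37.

Candidate routes:
N35–N17–N18–N32–N37: 6.7+0.5+0.4+6.1 = 13.7
N35–N17–N18–N10–N11–N37: 6.7+0.5+4.9+2.8+1.8 = 16.7
Cheapest is N35–N17–N18–N32–N37 at 13.7 hops' cost.

13.7 hops' cost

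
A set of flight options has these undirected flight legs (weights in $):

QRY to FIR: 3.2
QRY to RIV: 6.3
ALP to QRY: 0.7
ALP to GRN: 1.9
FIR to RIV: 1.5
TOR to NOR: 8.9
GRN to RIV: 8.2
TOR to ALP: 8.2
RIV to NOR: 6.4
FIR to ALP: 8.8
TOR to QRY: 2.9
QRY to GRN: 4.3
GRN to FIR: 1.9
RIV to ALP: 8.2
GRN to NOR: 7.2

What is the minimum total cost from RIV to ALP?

Compare a few routes:
RIV–QRY–ALP: 6.3+0.7 = 7
RIV–FIR–GRN–ALP: 1.5+1.9+1.9 = 5.3
RIV–FIR–QRY–ALP: 1.5+3.2+0.7 = 5.4
The minimum is $5.3 via RIV–FIR–GRN–ALP.

$5.3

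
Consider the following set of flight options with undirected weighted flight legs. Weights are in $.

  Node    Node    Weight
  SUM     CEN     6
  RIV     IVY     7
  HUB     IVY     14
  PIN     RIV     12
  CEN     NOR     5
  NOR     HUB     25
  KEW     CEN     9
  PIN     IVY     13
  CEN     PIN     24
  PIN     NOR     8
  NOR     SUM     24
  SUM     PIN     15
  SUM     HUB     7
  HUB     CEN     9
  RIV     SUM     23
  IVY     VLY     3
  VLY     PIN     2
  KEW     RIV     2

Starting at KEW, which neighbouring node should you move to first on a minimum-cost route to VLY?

RIV

Compare a few routes:
KEW - RIV - IVY - VLY: 2+7+3 = 12
KEW - RIV - IVY - PIN - VLY: 2+7+13+2 = 24
KEW - RIV - PIN - VLY: 2+12+2 = 16
KEW - CEN - NOR - PIN - VLY: 9+5+8+2 = 24
Cheapest is KEW - RIV - IVY - VLY at $12.
So from KEW the first move is to RIV.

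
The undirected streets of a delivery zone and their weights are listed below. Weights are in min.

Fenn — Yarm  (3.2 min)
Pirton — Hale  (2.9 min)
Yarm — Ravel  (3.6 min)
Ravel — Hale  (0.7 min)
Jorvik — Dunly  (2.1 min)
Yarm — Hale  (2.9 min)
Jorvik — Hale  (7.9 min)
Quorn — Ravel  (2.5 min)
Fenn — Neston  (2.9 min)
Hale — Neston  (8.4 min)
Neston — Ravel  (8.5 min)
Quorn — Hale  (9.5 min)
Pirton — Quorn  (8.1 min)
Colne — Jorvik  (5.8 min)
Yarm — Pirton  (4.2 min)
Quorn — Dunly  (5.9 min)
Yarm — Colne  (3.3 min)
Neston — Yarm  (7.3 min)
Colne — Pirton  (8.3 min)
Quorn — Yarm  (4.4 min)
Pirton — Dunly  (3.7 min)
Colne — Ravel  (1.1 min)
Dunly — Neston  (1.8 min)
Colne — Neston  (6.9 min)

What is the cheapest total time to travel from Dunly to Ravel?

7.3 min

Running Dijkstra from Dunly:
Dunly: 0
Neston: 1.8  (via Dunly)
Jorvik: 2.1  (via Dunly)
Pirton: 3.7  (via Dunly)
Fenn: 4.7  (via Neston)
Quorn: 5.9  (via Dunly)
Hale: 6.6  (via Pirton)
Ravel: 7.3  (via Hale)
Shortest route: Dunly → Pirton → Hale → Ravel = 7.3 min.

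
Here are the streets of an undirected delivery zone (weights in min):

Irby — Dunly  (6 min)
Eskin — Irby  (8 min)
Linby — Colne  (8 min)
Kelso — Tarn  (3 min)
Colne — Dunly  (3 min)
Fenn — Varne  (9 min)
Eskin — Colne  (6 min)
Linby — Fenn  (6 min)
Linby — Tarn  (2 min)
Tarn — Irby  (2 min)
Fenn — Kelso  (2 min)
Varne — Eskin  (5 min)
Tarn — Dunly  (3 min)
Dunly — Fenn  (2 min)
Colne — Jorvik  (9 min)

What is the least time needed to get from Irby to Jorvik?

Shortest distances from Irby:
Irby: 0
Tarn: 2  (via Irby)
Linby: 4  (via Tarn)
Kelso: 5  (via Tarn)
Dunly: 5  (via Tarn)
Fenn: 7  (via Kelso)
Colne: 8  (via Dunly)
Eskin: 8  (via Irby)
Varne: 13  (via Eskin)
Jorvik: 17  (via Colne)
Shortest route: Irby → Tarn → Dunly → Colne → Jorvik = 17 min.

17 min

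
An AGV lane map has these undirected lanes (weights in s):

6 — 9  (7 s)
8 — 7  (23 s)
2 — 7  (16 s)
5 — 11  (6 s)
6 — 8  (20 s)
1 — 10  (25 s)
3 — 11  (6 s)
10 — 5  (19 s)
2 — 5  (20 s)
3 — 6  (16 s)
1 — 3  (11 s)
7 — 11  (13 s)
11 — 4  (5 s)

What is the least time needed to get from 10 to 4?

Candidate routes:
10 - 5 - 11 - 4: 19+6+5 = 30
10 - 1 - 3 - 11 - 4: 25+11+6+5 = 47
Cheapest is 10 - 5 - 11 - 4 at 30 s.

30 s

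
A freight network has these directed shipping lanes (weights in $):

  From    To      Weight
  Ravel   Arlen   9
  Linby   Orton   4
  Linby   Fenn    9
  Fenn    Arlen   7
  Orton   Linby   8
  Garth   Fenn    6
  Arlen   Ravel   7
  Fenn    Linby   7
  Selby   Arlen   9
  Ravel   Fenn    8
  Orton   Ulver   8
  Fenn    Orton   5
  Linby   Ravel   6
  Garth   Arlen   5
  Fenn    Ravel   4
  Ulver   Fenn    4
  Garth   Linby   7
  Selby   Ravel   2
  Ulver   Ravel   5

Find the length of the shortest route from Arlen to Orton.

Candidate routes:
Arlen–Ravel–Fenn–Orton: 7+8+5 = 20
Arlen–Ravel–Fenn–Linby–Orton: 7+8+7+4 = 26
Cheapest is Arlen–Ravel–Fenn–Orton at $20.

$20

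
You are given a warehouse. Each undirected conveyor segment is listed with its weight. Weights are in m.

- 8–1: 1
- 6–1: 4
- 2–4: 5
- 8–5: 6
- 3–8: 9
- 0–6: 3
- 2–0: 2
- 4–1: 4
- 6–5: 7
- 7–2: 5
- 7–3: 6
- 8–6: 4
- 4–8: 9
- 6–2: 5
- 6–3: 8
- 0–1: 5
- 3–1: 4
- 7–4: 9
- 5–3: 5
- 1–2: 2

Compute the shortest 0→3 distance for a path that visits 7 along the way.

13 m

Shortest 0→7: 0 → 2 → 7 = 7
Best 7 to 3: 7 → 3 costing 6
Total via 7: 7 + 6 = 13 m.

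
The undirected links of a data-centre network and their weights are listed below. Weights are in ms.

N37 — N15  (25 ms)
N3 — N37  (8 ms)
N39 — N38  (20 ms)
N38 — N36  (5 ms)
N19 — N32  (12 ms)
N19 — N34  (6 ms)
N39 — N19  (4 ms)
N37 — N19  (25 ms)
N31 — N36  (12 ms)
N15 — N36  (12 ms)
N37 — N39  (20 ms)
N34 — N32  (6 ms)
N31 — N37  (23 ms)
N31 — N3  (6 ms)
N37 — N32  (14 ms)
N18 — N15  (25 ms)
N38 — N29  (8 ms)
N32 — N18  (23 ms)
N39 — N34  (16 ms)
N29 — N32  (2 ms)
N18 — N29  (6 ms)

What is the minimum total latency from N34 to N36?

Shortest distances from N34:
N34: 0
N32: 6  (via N34)
N19: 6  (via N34)
N29: 8  (via N32)
N39: 10  (via N19)
N18: 14  (via N29)
N38: 16  (via N29)
N37: 20  (via N32)
N36: 21  (via N38)
Shortest route: N34 → N32 → N29 → N38 → N36 = 21 ms.

21 ms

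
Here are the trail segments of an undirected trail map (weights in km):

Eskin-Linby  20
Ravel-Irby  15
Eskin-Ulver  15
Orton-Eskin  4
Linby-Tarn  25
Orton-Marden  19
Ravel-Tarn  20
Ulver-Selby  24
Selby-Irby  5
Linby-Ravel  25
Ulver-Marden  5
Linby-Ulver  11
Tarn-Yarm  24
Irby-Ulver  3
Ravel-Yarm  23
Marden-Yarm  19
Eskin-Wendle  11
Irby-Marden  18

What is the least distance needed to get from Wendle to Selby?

34 km

Candidate routes:
Wendle → Eskin → Ulver → Irby → Selby: 11+15+3+5 = 34
Wendle → Eskin → Orton → Marden → Ulver → Irby → Selby: 11+4+19+5+3+5 = 47
The minimum is 34 km via Wendle → Eskin → Ulver → Irby → Selby.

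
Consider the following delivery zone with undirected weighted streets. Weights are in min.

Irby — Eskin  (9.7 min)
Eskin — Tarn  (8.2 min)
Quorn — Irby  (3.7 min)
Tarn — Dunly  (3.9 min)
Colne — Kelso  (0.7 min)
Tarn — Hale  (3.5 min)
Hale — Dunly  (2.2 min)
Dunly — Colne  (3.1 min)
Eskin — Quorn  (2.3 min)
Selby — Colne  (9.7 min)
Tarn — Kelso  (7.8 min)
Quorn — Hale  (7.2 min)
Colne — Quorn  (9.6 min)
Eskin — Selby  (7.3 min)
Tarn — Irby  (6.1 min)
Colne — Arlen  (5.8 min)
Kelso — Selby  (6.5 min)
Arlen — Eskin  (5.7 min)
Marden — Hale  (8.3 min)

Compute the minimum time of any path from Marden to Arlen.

19.4 min

Running Dijkstra from Marden:
Marden: 0
Hale: 8.3  (via Marden)
Dunly: 10.5  (via Hale)
Tarn: 11.8  (via Hale)
Colne: 13.6  (via Dunly)
Kelso: 14.3  (via Colne)
Quorn: 15.5  (via Hale)
Eskin: 17.8  (via Quorn)
Irby: 17.9  (via Tarn)
Arlen: 19.4  (via Colne)
Shortest route: Marden–Hale–Dunly–Colne–Arlen = 19.4 min.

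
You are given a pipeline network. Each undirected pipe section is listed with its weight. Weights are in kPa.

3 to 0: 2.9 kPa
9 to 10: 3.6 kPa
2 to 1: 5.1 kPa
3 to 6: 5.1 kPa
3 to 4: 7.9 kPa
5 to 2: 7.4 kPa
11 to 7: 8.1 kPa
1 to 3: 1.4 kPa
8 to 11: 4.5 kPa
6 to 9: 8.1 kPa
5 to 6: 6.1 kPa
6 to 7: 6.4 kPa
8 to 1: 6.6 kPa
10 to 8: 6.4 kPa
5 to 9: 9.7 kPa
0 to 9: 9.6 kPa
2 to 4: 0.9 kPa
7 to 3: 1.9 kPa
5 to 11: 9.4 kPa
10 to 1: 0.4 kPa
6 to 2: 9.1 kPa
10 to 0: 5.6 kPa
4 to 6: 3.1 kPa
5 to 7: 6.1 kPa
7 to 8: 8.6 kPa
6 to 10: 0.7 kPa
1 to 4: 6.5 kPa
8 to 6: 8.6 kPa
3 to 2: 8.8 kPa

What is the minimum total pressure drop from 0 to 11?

Compare a few routes:
0 - 3 - 7 - 11: 2.9+1.9+8.1 = 12.9
0 - 3 - 1 - 8 - 11: 2.9+1.4+6.6+4.5 = 15.4
The minimum is 12.9 kPa via 0 - 3 - 7 - 11.

12.9 kPa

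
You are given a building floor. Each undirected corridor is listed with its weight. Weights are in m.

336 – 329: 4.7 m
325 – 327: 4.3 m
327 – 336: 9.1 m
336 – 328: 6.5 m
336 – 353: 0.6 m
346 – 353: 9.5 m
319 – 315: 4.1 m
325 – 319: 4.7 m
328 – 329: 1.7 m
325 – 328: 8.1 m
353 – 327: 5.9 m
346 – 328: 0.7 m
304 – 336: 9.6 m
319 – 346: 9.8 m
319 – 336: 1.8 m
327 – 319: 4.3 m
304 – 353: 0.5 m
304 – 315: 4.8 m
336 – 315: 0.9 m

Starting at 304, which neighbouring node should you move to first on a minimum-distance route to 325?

353

Enumerating some paths:
304 - 353 - 327 - 325: 0.5+5.9+4.3 = 10.7
304 - 353 - 336 - 315 - 319 - 325: 0.5+0.6+0.9+4.1+4.7 = 10.8
304 - 353 - 336 - 319 - 327 - 325: 0.5+0.6+1.8+4.3+4.3 = 11.5
304 - 353 - 336 - 319 - 325: 0.5+0.6+1.8+4.7 = 7.6
The minimum is 7.6 m via 304 - 353 - 336 - 319 - 325.
So from 304 the first move is to 353.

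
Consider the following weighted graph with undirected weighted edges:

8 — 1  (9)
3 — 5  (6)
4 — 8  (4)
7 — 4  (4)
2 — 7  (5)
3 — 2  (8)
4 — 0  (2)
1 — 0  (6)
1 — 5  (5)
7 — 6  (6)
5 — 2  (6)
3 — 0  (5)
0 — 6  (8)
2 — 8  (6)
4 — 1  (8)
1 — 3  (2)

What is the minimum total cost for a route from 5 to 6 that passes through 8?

26

Shortest 5→8: 5 → 2 → 8 = 12
Shortest 8→6: 8 → 4 → 0 → 6 = 14
Total via 8: 12 + 14 = 26.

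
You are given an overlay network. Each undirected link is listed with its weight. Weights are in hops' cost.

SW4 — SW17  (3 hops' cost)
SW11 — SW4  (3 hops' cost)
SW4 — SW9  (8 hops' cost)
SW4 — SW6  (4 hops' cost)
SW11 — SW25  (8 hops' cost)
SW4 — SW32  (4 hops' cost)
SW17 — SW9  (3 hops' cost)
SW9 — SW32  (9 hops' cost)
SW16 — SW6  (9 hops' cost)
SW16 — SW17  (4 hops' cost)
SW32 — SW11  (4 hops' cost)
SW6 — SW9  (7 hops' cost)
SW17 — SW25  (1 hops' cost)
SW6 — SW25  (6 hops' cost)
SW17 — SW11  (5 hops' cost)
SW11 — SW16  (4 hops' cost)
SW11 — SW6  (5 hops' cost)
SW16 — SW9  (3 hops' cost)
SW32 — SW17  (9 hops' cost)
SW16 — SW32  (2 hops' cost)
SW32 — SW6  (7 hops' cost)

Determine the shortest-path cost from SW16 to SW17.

Running Dijkstra from SW16:
SW16: 0
SW32: 2  (via SW16)
SW9: 3  (via SW16)
SW11: 4  (via SW16)
SW17: 4  (via SW16)
Shortest route: SW16–SW17 = 4 hops' cost.

4 hops' cost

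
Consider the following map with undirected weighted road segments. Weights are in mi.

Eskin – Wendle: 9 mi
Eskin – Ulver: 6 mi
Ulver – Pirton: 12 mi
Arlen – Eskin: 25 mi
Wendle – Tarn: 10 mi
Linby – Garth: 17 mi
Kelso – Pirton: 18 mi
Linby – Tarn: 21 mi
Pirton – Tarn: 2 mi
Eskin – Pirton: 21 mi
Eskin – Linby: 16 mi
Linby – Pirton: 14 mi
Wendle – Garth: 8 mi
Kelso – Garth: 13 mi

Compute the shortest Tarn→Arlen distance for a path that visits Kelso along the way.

75 mi

Best Tarn to Kelso: Tarn–Pirton–Kelso costing 20
Best Kelso to Arlen: Kelso–Garth–Wendle–Eskin–Arlen costing 55
Total via Kelso: 20 + 55 = 75 mi.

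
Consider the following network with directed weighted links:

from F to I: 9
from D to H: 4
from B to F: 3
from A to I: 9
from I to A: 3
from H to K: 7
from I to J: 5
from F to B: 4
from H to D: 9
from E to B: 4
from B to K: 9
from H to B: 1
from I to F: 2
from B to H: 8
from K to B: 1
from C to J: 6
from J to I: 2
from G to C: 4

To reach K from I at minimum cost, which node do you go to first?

F

Enumerating some paths:
I - F - B - K: 2+4+9 = 15
I - F - B - H - K: 2+4+8+7 = 21
The minimum is 15 via I - F - B - K.
So from I the first move is to F.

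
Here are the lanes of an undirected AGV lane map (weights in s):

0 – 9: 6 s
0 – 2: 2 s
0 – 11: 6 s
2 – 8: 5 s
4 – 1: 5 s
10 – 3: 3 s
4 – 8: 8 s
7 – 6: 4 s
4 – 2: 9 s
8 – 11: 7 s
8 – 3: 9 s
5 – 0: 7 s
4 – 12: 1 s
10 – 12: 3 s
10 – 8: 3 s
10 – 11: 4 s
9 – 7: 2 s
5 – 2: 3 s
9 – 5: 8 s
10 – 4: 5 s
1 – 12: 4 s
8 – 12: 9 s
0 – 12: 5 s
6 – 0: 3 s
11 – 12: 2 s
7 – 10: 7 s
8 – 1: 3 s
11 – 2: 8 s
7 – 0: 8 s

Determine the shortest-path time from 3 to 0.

11 s

Compare a few routes:
3–10–8–2–0: 3+3+5+2 = 13
3–10–12–0: 3+3+5 = 11
The minimum is 11 s via 3–10–12–0.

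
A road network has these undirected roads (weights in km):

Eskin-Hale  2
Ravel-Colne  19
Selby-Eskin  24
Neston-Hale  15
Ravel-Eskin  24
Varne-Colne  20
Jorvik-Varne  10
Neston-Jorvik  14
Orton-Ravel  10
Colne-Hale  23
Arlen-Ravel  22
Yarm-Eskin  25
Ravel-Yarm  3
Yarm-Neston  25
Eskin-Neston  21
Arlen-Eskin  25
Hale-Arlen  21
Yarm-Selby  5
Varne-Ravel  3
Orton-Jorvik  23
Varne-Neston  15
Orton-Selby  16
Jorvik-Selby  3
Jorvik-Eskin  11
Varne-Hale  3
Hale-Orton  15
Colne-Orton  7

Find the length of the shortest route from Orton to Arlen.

32 km

Compare a few routes:
Orton - Hale - Arlen: 15+21 = 36
Orton - Ravel - Arlen: 10+22 = 32
The minimum is 32 km via Orton - Ravel - Arlen.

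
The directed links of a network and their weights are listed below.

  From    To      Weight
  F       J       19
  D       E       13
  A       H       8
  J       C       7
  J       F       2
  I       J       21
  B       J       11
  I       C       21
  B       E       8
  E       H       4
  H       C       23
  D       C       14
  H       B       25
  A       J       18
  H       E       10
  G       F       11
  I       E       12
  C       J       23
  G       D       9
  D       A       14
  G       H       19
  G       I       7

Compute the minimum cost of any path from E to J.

40

Enumerating some paths:
E–H–C–J: 4+23+23 = 50
E–H–B–J: 4+25+11 = 40
The minimum is 40 via E–H–B–J.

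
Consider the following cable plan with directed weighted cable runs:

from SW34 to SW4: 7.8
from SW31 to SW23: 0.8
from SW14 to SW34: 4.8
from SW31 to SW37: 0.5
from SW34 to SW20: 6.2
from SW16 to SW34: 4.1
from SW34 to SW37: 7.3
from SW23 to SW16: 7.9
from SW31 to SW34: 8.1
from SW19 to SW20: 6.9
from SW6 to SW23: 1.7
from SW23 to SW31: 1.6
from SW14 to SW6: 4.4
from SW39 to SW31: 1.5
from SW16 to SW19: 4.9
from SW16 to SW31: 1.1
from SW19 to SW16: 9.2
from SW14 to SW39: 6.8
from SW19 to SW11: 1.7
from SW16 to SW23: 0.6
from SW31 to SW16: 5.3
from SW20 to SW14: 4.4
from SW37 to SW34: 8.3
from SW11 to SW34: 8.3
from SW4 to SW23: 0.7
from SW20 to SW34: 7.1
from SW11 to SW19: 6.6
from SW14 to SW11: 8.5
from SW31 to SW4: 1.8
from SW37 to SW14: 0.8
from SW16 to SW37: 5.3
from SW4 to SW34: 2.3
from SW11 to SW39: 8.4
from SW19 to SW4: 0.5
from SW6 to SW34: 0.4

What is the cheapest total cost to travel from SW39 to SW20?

Settle nodes by increasing distance from SW39:
SW39: 0
SW31: 1.5  (via SW39)
SW37: 2  (via SW31)
SW23: 2.3  (via SW31)
SW14: 2.8  (via SW37)
SW4: 3.3  (via SW31)
SW34: 5.6  (via SW4)
SW16: 6.8  (via SW31)
SW6: 7.2  (via SW14)
SW11: 11.3  (via SW14)
SW19: 11.7  (via SW16)
SW20: 11.8  (via SW34)
Shortest route: SW39–SW31–SW4–SW34–SW20 = 11.8.

11.8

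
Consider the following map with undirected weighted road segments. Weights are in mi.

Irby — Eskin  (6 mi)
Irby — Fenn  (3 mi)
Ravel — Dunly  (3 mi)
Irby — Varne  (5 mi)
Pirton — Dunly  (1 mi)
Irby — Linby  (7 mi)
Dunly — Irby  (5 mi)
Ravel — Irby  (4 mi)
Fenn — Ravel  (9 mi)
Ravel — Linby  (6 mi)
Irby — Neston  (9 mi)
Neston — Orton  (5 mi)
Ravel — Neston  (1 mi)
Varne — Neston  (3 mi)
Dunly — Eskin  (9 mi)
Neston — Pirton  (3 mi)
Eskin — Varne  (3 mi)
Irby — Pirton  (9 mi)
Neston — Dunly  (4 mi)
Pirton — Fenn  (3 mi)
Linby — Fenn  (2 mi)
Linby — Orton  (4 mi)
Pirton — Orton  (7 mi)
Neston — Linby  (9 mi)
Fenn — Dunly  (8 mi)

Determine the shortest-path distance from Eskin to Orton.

11 mi

Shortest distances from Eskin:
Eskin: 0
Varne: 3  (via Eskin)
Neston: 6  (via Varne)
Irby: 6  (via Eskin)
Ravel: 7  (via Neston)
Fenn: 9  (via Irby)
Dunly: 9  (via Eskin)
Pirton: 9  (via Neston)
Orton: 11  (via Neston)
Shortest route: Eskin–Varne–Neston–Orton = 11 mi.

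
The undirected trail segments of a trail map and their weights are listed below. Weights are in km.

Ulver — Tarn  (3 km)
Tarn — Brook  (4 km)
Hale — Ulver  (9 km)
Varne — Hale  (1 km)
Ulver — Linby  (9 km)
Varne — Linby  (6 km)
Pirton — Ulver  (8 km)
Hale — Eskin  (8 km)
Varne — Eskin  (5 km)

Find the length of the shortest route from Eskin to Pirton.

23 km

Running Dijkstra from Eskin:
Eskin: 0
Varne: 5  (via Eskin)
Hale: 6  (via Varne)
Linby: 11  (via Varne)
Ulver: 15  (via Hale)
Tarn: 18  (via Ulver)
Brook: 22  (via Tarn)
Pirton: 23  (via Ulver)
Shortest route: Eskin → Varne → Hale → Ulver → Pirton = 23 km.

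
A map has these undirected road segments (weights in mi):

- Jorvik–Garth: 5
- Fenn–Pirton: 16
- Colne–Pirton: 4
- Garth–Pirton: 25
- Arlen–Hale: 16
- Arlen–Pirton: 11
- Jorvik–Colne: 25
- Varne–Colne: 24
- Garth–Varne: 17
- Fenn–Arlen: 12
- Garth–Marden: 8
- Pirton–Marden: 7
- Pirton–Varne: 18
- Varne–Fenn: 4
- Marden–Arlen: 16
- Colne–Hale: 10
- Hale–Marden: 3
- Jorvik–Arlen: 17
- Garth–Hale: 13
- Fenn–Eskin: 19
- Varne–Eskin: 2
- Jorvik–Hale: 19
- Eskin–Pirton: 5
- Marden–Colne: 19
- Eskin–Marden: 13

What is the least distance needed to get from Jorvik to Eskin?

24 mi

Settle nodes by increasing distance from Jorvik:
Jorvik: 0
Garth: 5  (via Jorvik)
Marden: 13  (via Garth)
Hale: 16  (via Marden)
Arlen: 17  (via Jorvik)
Pirton: 20  (via Marden)
Varne: 22  (via Garth)
Colne: 24  (via Pirton)
Eskin: 24  (via Varne)
Shortest route: Jorvik–Garth–Varne–Eskin = 24 mi.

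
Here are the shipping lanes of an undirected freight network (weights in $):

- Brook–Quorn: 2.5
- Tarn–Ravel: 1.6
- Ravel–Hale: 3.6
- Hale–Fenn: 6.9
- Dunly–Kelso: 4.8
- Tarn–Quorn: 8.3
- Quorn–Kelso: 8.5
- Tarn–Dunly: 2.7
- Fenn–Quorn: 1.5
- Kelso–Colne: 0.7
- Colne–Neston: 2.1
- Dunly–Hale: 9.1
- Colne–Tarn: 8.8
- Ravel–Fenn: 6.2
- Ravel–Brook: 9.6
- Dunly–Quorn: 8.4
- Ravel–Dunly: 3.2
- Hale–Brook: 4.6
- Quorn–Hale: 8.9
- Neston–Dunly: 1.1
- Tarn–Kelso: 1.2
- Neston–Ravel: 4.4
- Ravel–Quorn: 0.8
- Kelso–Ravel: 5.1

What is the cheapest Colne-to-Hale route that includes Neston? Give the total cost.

$10

Shortest Colne→Neston: Colne–Neston = 2.1
Best Neston to Hale: Neston–Dunly–Ravel–Hale costing 7.9
Total via Neston: 2.1 + 7.9 = $10.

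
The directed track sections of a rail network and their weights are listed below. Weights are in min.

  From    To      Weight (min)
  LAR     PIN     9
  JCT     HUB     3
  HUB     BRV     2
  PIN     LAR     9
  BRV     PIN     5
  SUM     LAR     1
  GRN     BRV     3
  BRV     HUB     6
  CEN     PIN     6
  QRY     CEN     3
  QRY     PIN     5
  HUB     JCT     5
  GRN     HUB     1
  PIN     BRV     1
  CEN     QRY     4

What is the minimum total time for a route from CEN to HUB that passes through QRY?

16 min

Shortest CEN→QRY: CEN–QRY = 4
Shortest QRY→HUB: QRY–PIN–BRV–HUB = 12
Total via QRY: 4 + 12 = 16 min.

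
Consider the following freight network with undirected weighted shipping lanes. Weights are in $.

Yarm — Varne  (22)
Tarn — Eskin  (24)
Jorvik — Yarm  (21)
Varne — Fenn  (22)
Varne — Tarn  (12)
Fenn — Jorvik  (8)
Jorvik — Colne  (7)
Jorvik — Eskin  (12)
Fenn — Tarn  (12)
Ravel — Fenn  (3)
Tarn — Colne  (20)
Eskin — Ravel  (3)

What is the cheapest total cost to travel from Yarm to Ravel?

Settle nodes by increasing distance from Yarm:
Yarm: 0
Jorvik: 21  (via Yarm)
Varne: 22  (via Yarm)
Colne: 28  (via Jorvik)
Fenn: 29  (via Jorvik)
Ravel: 32  (via Fenn)
Shortest route: Yarm–Jorvik–Fenn–Ravel = $32.

$32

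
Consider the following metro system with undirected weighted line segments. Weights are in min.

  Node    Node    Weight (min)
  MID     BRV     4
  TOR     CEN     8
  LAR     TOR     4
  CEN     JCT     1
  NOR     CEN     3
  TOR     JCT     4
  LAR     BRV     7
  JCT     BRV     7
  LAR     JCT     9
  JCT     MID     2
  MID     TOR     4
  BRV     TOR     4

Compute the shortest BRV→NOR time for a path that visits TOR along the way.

Shortest BRV→TOR: BRV → TOR = 4
Best TOR to NOR: TOR → JCT → CEN → NOR costing 8
Total via TOR: 4 + 8 = 12 min.

12 min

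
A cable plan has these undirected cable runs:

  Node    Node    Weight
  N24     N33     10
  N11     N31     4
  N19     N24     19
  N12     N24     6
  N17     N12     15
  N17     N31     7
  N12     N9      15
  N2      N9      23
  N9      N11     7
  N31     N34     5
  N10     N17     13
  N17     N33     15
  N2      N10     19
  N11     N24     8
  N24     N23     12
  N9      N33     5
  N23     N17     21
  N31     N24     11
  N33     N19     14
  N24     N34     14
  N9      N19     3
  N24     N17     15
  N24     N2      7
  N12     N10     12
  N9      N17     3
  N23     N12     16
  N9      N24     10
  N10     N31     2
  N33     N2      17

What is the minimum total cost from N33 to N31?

15

Settle nodes by increasing distance from N33:
N33: 0
N9: 5  (via N33)
N19: 8  (via N9)
N17: 8  (via N9)
N24: 10  (via N33)
N11: 12  (via N9)
N31: 15  (via N17)
Shortest route: N33–N9–N17–N31 = 15.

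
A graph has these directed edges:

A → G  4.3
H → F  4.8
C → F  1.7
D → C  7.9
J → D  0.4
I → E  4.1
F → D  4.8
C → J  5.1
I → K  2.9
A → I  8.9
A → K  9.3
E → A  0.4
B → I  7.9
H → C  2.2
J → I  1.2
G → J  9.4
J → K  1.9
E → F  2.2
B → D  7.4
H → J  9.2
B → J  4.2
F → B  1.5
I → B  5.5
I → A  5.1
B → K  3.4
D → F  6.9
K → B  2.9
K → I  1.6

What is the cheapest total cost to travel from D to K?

11.8

Enumerating some paths:
D - C - F - B - K: 7.9+1.7+1.5+3.4 = 14.5
D - F - B - J - K: 6.9+1.5+4.2+1.9 = 14.5
D - F - B - K: 6.9+1.5+3.4 = 11.8
Cheapest is D - F - B - K at 11.8.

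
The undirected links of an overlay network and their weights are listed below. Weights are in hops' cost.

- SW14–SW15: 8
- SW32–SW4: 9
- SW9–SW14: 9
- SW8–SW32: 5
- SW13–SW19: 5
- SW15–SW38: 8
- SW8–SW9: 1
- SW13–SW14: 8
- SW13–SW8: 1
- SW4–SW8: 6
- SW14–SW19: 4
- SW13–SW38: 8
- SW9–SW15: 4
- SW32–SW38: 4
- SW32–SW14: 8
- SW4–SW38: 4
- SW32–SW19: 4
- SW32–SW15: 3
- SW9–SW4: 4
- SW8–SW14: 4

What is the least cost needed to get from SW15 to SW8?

Running Dijkstra from SW15:
SW15: 0
SW32: 3  (via SW15)
SW9: 4  (via SW15)
SW8: 5  (via SW9)
Shortest route: SW15 → SW9 → SW8 = 5 hops' cost.

5 hops' cost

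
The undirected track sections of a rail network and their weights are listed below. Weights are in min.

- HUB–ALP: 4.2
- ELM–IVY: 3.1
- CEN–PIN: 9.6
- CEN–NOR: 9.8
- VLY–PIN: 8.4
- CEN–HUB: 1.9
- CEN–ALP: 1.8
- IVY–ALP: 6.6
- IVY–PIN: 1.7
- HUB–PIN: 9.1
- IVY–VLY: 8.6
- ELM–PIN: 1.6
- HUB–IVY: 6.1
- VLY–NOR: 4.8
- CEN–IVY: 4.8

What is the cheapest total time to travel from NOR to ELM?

14.8 min

Candidate routes:
NOR - VLY - IVY - ELM: 4.8+8.6+3.1 = 16.5
NOR - VLY - PIN - ELM: 4.8+8.4+1.6 = 14.8
The minimum is 14.8 min via NOR - VLY - PIN - ELM.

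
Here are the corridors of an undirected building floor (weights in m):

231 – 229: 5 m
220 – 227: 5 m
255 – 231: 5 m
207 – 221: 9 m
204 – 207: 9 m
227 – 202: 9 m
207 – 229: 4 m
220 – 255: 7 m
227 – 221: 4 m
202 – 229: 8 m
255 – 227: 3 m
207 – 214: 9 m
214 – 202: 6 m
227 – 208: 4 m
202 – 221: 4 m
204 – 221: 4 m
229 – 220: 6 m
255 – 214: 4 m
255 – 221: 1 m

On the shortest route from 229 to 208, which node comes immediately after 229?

Candidate routes:
229 → 231 → 255 → 221 → 227 → 208: 5+5+1+4+4 = 19
229 → 220 → 227 → 208: 6+5+4 = 15
229 → 231 → 255 → 227 → 208: 5+5+3+4 = 17
The minimum is 15 m via 229 → 220 → 227 → 208.
So from 229 the first move is to 220.

220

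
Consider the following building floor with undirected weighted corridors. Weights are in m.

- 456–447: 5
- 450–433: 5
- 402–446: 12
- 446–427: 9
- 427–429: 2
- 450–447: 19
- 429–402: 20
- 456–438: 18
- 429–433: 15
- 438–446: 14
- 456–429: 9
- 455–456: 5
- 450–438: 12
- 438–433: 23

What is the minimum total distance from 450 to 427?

Compare a few routes:
450 → 433 → 429 → 427: 5+15+2 = 22
450 → 447 → 456 → 429 → 427: 19+5+9+2 = 35
450 → 438 → 446 → 427: 12+14+9 = 35
Cheapest is 450 → 433 → 429 → 427 at 22 m.

22 m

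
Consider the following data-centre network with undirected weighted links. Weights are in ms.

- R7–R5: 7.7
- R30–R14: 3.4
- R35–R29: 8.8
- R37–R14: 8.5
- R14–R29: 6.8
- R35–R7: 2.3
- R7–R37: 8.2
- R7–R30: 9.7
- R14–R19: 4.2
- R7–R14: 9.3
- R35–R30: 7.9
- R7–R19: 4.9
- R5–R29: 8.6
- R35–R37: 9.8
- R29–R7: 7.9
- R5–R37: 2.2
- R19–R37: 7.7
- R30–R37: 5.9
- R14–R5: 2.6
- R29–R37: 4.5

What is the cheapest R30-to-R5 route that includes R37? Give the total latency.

8.1 ms

Best R30 to R37: R30 → R37 costing 5.9
Shortest R37→R5: R37 → R5 = 2.2
Total via R37: 5.9 + 2.2 = 8.1 ms.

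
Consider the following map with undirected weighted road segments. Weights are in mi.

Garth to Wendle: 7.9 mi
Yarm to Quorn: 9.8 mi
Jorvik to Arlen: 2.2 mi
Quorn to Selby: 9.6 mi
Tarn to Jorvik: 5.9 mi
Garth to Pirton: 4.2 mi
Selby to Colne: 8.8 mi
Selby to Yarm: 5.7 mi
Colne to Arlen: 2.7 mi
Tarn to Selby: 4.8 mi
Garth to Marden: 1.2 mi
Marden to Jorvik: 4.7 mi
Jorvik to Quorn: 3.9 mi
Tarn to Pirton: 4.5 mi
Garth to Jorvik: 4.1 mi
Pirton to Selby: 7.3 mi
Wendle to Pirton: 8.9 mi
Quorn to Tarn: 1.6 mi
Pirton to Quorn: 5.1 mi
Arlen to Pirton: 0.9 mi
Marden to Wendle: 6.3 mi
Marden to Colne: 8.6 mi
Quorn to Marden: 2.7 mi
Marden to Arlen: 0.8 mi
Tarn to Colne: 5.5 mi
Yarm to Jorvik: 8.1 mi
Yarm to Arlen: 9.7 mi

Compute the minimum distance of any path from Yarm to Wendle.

16.8 mi

Running Dijkstra from Yarm:
Yarm: 0
Selby: 5.7  (via Yarm)
Jorvik: 8.1  (via Yarm)
Arlen: 9.7  (via Yarm)
Quorn: 9.8  (via Yarm)
Marden: 10.5  (via Arlen)
Tarn: 10.5  (via Selby)
Pirton: 10.6  (via Arlen)
Garth: 11.7  (via Marden)
Colne: 12.4  (via Arlen)
Wendle: 16.8  (via Marden)
Shortest route: Yarm → Arlen → Marden → Wendle = 16.8 mi.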